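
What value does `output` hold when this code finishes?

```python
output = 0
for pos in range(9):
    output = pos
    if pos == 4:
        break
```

Let's trace through this code step by step.

Initialize: output = 0
Entering loop: for pos in range(9):

After execution: output = 4
4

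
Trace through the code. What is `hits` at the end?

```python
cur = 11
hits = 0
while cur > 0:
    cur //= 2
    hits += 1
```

Let's trace through this code step by step.

Initialize: cur = 11
Initialize: hits = 0
Entering loop: while cur > 0:

After execution: hits = 4
4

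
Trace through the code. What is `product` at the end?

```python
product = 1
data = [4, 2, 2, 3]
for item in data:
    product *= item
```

Let's trace through this code step by step.

Initialize: product = 1
Initialize: data = [4, 2, 2, 3]
Entering loop: for item in data:

After execution: product = 48
48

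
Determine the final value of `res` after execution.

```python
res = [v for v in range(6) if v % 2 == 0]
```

Let's trace through this code step by step.

Initialize: res = [v for v in range(6) if v % 2 == 0]

After execution: res = [0, 2, 4]
[0, 2, 4]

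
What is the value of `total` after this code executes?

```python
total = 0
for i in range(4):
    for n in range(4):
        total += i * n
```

Let's trace through this code step by step.

Initialize: total = 0
Entering loop: for i in range(4):

After execution: total = 36
36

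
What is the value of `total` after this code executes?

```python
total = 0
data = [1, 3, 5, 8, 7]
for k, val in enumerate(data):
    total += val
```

Let's trace through this code step by step.

Initialize: total = 0
Initialize: data = [1, 3, 5, 8, 7]
Entering loop: for k, val in enumerate(data):

After execution: total = 24
24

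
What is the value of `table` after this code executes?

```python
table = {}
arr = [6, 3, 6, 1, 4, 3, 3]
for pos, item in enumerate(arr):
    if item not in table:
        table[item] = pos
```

Let's trace through this code step by step.

Initialize: table = {}
Initialize: arr = [6, 3, 6, 1, 4, 3, 3]
Entering loop: for pos, item in enumerate(arr):

After execution: table = {6: 0, 3: 1, 1: 3, 4: 4}
{6: 0, 3: 1, 1: 3, 4: 4}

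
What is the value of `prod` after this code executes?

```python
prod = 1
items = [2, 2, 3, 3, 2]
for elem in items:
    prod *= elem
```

Let's trace through this code step by step.

Initialize: prod = 1
Initialize: items = [2, 2, 3, 3, 2]
Entering loop: for elem in items:

After execution: prod = 72
72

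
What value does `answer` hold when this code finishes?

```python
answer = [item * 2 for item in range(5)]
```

Let's trace through this code step by step.

Initialize: answer = [item * 2 for item in range(5)]

After execution: answer = [0, 2, 4, 6, 8]
[0, 2, 4, 6, 8]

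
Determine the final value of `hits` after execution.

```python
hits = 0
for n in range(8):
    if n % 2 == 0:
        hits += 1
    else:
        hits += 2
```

Let's trace through this code step by step.

Initialize: hits = 0
Entering loop: for n in range(8):

After execution: hits = 12
12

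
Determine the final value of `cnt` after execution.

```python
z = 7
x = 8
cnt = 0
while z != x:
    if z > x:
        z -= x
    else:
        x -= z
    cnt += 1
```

Let's trace through this code step by step.

Initialize: z = 7
Initialize: x = 8
Initialize: cnt = 0
Entering loop: while z != x:

After execution: cnt = 7
7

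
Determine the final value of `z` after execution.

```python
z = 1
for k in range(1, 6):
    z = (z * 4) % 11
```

Let's trace through this code step by step.

Initialize: z = 1
Entering loop: for k in range(1, 6):

After execution: z = 1
1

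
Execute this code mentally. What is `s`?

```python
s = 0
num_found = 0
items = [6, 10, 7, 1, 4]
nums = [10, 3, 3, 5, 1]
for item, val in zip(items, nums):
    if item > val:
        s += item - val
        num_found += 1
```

Let's trace through this code step by step.

Initialize: s = 0
Initialize: num_found = 0
Initialize: items = [6, 10, 7, 1, 4]
Initialize: nums = [10, 3, 3, 5, 1]
Entering loop: for item, val in zip(items, nums):

After execution: s = 14
14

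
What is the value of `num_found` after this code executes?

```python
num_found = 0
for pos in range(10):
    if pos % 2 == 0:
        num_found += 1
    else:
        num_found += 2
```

Let's trace through this code step by step.

Initialize: num_found = 0
Entering loop: for pos in range(10):

After execution: num_found = 15
15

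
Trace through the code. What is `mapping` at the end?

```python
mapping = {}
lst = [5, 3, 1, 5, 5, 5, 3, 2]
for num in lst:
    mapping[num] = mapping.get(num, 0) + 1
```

Let's trace through this code step by step.

Initialize: mapping = {}
Initialize: lst = [5, 3, 1, 5, 5, 5, 3, 2]
Entering loop: for num in lst:

After execution: mapping = {5: 4, 3: 2, 1: 1, 2: 1}
{5: 4, 3: 2, 1: 1, 2: 1}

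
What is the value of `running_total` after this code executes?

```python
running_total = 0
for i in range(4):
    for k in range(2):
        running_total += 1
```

Let's trace through this code step by step.

Initialize: running_total = 0
Entering loop: for i in range(4):

After execution: running_total = 8
8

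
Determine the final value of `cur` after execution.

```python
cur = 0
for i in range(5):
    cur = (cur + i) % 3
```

Let's trace through this code step by step.

Initialize: cur = 0
Entering loop: for i in range(5):

After execution: cur = 1
1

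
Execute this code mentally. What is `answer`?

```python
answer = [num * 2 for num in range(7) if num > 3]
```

Let's trace through this code step by step.

Initialize: answer = [num * 2 for num in range(7) if num > 3]

After execution: answer = [8, 10, 12]
[8, 10, 12]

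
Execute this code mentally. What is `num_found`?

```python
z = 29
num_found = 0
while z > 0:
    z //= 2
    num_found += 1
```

Let's trace through this code step by step.

Initialize: z = 29
Initialize: num_found = 0
Entering loop: while z > 0:

After execution: num_found = 5
5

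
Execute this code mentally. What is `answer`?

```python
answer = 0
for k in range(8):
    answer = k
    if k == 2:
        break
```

Let's trace through this code step by step.

Initialize: answer = 0
Entering loop: for k in range(8):

After execution: answer = 2
2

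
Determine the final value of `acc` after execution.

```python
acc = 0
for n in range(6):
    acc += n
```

Let's trace through this code step by step.

Initialize: acc = 0
Entering loop: for n in range(6):

After execution: acc = 15
15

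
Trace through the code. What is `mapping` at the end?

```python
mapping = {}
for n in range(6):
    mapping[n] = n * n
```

Let's trace through this code step by step.

Initialize: mapping = {}
Entering loop: for n in range(6):

After execution: mapping = {0: 0, 1: 1, 2: 4, 3: 9, 4: 16, 5: 25}
{0: 0, 1: 1, 2: 4, 3: 9, 4: 16, 5: 25}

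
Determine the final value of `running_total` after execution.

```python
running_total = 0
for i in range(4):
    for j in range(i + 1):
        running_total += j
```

Let's trace through this code step by step.

Initialize: running_total = 0
Entering loop: for i in range(4):

After execution: running_total = 10
10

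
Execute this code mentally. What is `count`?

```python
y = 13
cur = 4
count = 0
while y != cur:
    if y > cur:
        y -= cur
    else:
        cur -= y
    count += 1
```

Let's trace through this code step by step.

Initialize: y = 13
Initialize: cur = 4
Initialize: count = 0
Entering loop: while y != cur:

After execution: count = 6
6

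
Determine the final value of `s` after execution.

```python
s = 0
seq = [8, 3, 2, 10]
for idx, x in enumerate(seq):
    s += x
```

Let's trace through this code step by step.

Initialize: s = 0
Initialize: seq = [8, 3, 2, 10]
Entering loop: for idx, x in enumerate(seq):

After execution: s = 23
23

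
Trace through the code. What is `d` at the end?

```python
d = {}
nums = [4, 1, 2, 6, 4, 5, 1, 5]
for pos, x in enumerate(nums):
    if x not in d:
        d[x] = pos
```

Let's trace through this code step by step.

Initialize: d = {}
Initialize: nums = [4, 1, 2, 6, 4, 5, 1, 5]
Entering loop: for pos, x in enumerate(nums):

After execution: d = {4: 0, 1: 1, 2: 2, 6: 3, 5: 5}
{4: 0, 1: 1, 2: 2, 6: 3, 5: 5}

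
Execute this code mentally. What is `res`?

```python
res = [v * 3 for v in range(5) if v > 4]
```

Let's trace through this code step by step.

Initialize: res = [v * 3 for v in range(5) if v > 4]

After execution: res = []
[]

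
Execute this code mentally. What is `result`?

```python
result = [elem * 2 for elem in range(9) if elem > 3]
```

Let's trace through this code step by step.

Initialize: result = [elem * 2 for elem in range(9) if elem > 3]

After execution: result = [8, 10, 12, 14, 16]
[8, 10, 12, 14, 16]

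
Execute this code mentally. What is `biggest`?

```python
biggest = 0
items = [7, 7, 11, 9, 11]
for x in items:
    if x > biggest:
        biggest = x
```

Let's trace through this code step by step.

Initialize: biggest = 0
Initialize: items = [7, 7, 11, 9, 11]
Entering loop: for x in items:

After execution: biggest = 11
11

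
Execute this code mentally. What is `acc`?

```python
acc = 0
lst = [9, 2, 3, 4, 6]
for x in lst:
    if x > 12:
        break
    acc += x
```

Let's trace through this code step by step.

Initialize: acc = 0
Initialize: lst = [9, 2, 3, 4, 6]
Entering loop: for x in lst:

After execution: acc = 24
24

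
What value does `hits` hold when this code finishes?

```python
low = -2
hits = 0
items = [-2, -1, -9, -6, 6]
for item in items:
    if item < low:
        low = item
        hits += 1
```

Let's trace through this code step by step.

Initialize: low = -2
Initialize: hits = 0
Initialize: items = [-2, -1, -9, -6, 6]
Entering loop: for item in items:

After execution: hits = 1
1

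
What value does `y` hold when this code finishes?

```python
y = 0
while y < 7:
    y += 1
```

Let's trace through this code step by step.

Initialize: y = 0
Entering loop: while y < 7:

After execution: y = 7
7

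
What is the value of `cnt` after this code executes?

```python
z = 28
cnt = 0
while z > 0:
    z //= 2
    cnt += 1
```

Let's trace through this code step by step.

Initialize: z = 28
Initialize: cnt = 0
Entering loop: while z > 0:

After execution: cnt = 5
5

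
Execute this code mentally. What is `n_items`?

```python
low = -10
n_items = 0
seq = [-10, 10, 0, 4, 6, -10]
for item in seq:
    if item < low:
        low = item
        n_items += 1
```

Let's trace through this code step by step.

Initialize: low = -10
Initialize: n_items = 0
Initialize: seq = [-10, 10, 0, 4, 6, -10]
Entering loop: for item in seq:

After execution: n_items = 0
0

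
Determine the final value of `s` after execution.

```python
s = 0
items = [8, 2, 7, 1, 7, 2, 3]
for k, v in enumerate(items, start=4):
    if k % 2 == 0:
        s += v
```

Let's trace through this code step by step.

Initialize: s = 0
Initialize: items = [8, 2, 7, 1, 7, 2, 3]
Entering loop: for k, v in enumerate(items, start=4):

After execution: s = 25
25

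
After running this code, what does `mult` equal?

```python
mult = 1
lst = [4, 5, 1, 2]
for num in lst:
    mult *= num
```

Let's trace through this code step by step.

Initialize: mult = 1
Initialize: lst = [4, 5, 1, 2]
Entering loop: for num in lst:

After execution: mult = 40
40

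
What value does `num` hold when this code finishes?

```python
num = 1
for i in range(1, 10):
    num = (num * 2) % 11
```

Let's trace through this code step by step.

Initialize: num = 1
Entering loop: for i in range(1, 10):

After execution: num = 6
6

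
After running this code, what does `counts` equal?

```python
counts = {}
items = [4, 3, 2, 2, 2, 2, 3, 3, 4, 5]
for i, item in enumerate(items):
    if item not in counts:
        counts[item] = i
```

Let's trace through this code step by step.

Initialize: counts = {}
Initialize: items = [4, 3, 2, 2, 2, 2, 3, 3, 4, 5]
Entering loop: for i, item in enumerate(items):

After execution: counts = {4: 0, 3: 1, 2: 2, 5: 9}
{4: 0, 3: 1, 2: 2, 5: 9}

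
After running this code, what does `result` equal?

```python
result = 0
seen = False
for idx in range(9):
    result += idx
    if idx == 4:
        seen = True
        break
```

Let's trace through this code step by step.

Initialize: result = 0
Initialize: seen = False
Entering loop: for idx in range(9):

After execution: result = 10
10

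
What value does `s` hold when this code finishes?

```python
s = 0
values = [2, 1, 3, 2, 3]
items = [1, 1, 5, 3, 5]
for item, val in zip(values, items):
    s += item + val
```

Let's trace through this code step by step.

Initialize: s = 0
Initialize: values = [2, 1, 3, 2, 3]
Initialize: items = [1, 1, 5, 3, 5]
Entering loop: for item, val in zip(values, items):

After execution: s = 26
26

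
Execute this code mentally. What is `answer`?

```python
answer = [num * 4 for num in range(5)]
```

Let's trace through this code step by step.

Initialize: answer = [num * 4 for num in range(5)]

After execution: answer = [0, 4, 8, 12, 16]
[0, 4, 8, 12, 16]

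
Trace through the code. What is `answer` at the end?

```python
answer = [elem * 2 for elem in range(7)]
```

Let's trace through this code step by step.

Initialize: answer = [elem * 2 for elem in range(7)]

After execution: answer = [0, 2, 4, 6, 8, 10, 12]
[0, 2, 4, 6, 8, 10, 12]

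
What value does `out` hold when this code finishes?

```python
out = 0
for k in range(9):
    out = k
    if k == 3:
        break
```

Let's trace through this code step by step.

Initialize: out = 0
Entering loop: for k in range(9):

After execution: out = 3
3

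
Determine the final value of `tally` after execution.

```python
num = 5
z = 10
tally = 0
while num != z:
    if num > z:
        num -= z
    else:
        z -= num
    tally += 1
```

Let's trace through this code step by step.

Initialize: num = 5
Initialize: z = 10
Initialize: tally = 0
Entering loop: while num != z:

After execution: tally = 1
1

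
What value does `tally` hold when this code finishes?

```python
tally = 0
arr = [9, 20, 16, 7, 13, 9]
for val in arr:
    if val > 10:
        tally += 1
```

Let's trace through this code step by step.

Initialize: tally = 0
Initialize: arr = [9, 20, 16, 7, 13, 9]
Entering loop: for val in arr:

After execution: tally = 3
3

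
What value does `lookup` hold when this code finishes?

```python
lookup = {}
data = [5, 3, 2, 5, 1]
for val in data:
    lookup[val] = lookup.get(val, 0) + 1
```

Let's trace through this code step by step.

Initialize: lookup = {}
Initialize: data = [5, 3, 2, 5, 1]
Entering loop: for val in data:

After execution: lookup = {5: 2, 3: 1, 2: 1, 1: 1}
{5: 2, 3: 1, 2: 1, 1: 1}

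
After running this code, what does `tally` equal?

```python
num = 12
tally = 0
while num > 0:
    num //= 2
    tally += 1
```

Let's trace through this code step by step.

Initialize: num = 12
Initialize: tally = 0
Entering loop: while num > 0:

After execution: tally = 4
4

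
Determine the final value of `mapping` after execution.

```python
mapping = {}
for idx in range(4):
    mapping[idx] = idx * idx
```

Let's trace through this code step by step.

Initialize: mapping = {}
Entering loop: for idx in range(4):

After execution: mapping = {0: 0, 1: 1, 2: 4, 3: 9}
{0: 0, 1: 1, 2: 4, 3: 9}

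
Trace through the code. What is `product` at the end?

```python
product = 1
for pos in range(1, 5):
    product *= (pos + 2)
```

Let's trace through this code step by step.

Initialize: product = 1
Entering loop: for pos in range(1, 5):

After execution: product = 360
360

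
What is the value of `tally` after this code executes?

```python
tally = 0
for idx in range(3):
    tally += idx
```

Let's trace through this code step by step.

Initialize: tally = 0
Entering loop: for idx in range(3):

After execution: tally = 3
3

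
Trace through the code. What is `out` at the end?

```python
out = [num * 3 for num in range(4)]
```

Let's trace through this code step by step.

Initialize: out = [num * 3 for num in range(4)]

After execution: out = [0, 3, 6, 9]
[0, 3, 6, 9]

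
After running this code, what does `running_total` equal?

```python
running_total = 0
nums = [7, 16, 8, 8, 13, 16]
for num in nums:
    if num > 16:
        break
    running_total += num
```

Let's trace through this code step by step.

Initialize: running_total = 0
Initialize: nums = [7, 16, 8, 8, 13, 16]
Entering loop: for num in nums:

After execution: running_total = 68
68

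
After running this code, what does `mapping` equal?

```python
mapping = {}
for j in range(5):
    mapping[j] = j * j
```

Let's trace through this code step by step.

Initialize: mapping = {}
Entering loop: for j in range(5):

After execution: mapping = {0: 0, 1: 1, 2: 4, 3: 9, 4: 16}
{0: 0, 1: 1, 2: 4, 3: 9, 4: 16}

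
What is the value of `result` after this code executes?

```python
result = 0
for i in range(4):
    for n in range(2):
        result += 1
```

Let's trace through this code step by step.

Initialize: result = 0
Entering loop: for i in range(4):

After execution: result = 8
8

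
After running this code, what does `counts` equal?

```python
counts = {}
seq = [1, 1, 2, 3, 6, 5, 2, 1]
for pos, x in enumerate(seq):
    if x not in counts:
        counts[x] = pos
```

Let's trace through this code step by step.

Initialize: counts = {}
Initialize: seq = [1, 1, 2, 3, 6, 5, 2, 1]
Entering loop: for pos, x in enumerate(seq):

After execution: counts = {1: 0, 2: 2, 3: 3, 6: 4, 5: 5}
{1: 0, 2: 2, 3: 3, 6: 4, 5: 5}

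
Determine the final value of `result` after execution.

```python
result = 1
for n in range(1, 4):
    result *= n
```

Let's trace through this code step by step.

Initialize: result = 1
Entering loop: for n in range(1, 4):

After execution: result = 6
6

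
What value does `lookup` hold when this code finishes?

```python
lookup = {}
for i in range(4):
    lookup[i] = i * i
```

Let's trace through this code step by step.

Initialize: lookup = {}
Entering loop: for i in range(4):

After execution: lookup = {0: 0, 1: 1, 2: 4, 3: 9}
{0: 0, 1: 1, 2: 4, 3: 9}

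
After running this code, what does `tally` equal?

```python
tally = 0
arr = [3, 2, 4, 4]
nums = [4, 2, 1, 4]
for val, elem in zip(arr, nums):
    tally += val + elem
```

Let's trace through this code step by step.

Initialize: tally = 0
Initialize: arr = [3, 2, 4, 4]
Initialize: nums = [4, 2, 1, 4]
Entering loop: for val, elem in zip(arr, nums):

After execution: tally = 24
24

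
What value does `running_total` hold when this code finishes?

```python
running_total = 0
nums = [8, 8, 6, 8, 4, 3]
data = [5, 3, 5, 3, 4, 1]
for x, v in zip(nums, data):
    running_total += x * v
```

Let's trace through this code step by step.

Initialize: running_total = 0
Initialize: nums = [8, 8, 6, 8, 4, 3]
Initialize: data = [5, 3, 5, 3, 4, 1]
Entering loop: for x, v in zip(nums, data):

After execution: running_total = 137
137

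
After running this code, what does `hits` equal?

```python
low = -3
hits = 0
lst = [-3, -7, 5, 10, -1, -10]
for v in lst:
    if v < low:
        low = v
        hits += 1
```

Let's trace through this code step by step.

Initialize: low = -3
Initialize: hits = 0
Initialize: lst = [-3, -7, 5, 10, -1, -10]
Entering loop: for v in lst:

After execution: hits = 2
2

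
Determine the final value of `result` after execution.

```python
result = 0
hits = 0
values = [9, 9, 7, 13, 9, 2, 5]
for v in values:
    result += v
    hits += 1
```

Let's trace through this code step by step.

Initialize: result = 0
Initialize: hits = 0
Initialize: values = [9, 9, 7, 13, 9, 2, 5]
Entering loop: for v in values:

After execution: result = 54
54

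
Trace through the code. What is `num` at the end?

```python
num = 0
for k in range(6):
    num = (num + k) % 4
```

Let's trace through this code step by step.

Initialize: num = 0
Entering loop: for k in range(6):

After execution: num = 3
3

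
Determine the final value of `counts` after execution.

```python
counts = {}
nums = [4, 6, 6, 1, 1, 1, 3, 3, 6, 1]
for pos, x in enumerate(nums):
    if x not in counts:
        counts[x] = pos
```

Let's trace through this code step by step.

Initialize: counts = {}
Initialize: nums = [4, 6, 6, 1, 1, 1, 3, 3, 6, 1]
Entering loop: for pos, x in enumerate(nums):

After execution: counts = {4: 0, 6: 1, 1: 3, 3: 6}
{4: 0, 6: 1, 1: 3, 3: 6}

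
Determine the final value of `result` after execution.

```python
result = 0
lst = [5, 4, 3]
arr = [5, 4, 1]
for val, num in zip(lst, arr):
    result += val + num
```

Let's trace through this code step by step.

Initialize: result = 0
Initialize: lst = [5, 4, 3]
Initialize: arr = [5, 4, 1]
Entering loop: for val, num in zip(lst, arr):

After execution: result = 22
22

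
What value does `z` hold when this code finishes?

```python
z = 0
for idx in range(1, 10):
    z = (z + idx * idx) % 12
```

Let's trace through this code step by step.

Initialize: z = 0
Entering loop: for idx in range(1, 10):

After execution: z = 9
9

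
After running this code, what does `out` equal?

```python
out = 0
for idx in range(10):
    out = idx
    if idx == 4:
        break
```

Let's trace through this code step by step.

Initialize: out = 0
Entering loop: for idx in range(10):

After execution: out = 4
4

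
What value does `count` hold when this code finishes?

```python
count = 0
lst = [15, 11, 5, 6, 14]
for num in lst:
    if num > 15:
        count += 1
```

Let's trace through this code step by step.

Initialize: count = 0
Initialize: lst = [15, 11, 5, 6, 14]
Entering loop: for num in lst:

After execution: count = 0
0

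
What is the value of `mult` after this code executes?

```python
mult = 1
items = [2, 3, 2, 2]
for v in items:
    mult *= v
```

Let's trace through this code step by step.

Initialize: mult = 1
Initialize: items = [2, 3, 2, 2]
Entering loop: for v in items:

After execution: mult = 24
24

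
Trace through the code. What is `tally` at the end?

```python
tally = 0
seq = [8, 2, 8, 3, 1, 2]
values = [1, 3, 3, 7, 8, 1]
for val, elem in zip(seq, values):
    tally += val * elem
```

Let's trace through this code step by step.

Initialize: tally = 0
Initialize: seq = [8, 2, 8, 3, 1, 2]
Initialize: values = [1, 3, 3, 7, 8, 1]
Entering loop: for val, elem in zip(seq, values):

After execution: tally = 69
69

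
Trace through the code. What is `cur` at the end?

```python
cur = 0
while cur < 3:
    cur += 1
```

Let's trace through this code step by step.

Initialize: cur = 0
Entering loop: while cur < 3:

After execution: cur = 3
3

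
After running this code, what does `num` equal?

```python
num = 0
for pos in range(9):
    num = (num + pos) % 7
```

Let's trace through this code step by step.

Initialize: num = 0
Entering loop: for pos in range(9):

After execution: num = 1
1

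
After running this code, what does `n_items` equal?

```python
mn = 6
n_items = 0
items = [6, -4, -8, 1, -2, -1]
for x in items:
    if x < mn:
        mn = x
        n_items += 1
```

Let's trace through this code step by step.

Initialize: mn = 6
Initialize: n_items = 0
Initialize: items = [6, -4, -8, 1, -2, -1]
Entering loop: for x in items:

After execution: n_items = 2
2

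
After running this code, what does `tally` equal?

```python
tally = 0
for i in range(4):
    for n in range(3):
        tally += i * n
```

Let's trace through this code step by step.

Initialize: tally = 0
Entering loop: for i in range(4):

After execution: tally = 18
18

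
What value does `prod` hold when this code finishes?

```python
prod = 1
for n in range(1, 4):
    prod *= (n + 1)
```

Let's trace through this code step by step.

Initialize: prod = 1
Entering loop: for n in range(1, 4):

After execution: prod = 24
24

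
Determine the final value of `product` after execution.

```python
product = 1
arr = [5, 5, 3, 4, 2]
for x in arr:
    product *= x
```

Let's trace through this code step by step.

Initialize: product = 1
Initialize: arr = [5, 5, 3, 4, 2]
Entering loop: for x in arr:

After execution: product = 600
600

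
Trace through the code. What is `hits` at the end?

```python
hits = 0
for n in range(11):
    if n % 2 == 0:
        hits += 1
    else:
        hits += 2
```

Let's trace through this code step by step.

Initialize: hits = 0
Entering loop: for n in range(11):

After execution: hits = 16
16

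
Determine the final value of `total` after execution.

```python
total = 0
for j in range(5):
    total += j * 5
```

Let's trace through this code step by step.

Initialize: total = 0
Entering loop: for j in range(5):

After execution: total = 50
50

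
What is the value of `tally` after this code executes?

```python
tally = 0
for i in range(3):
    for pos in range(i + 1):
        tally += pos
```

Let's trace through this code step by step.

Initialize: tally = 0
Entering loop: for i in range(3):

After execution: tally = 4
4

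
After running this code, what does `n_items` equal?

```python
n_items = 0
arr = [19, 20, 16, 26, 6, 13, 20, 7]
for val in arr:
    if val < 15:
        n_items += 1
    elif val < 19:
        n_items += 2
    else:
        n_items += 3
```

Let's trace through this code step by step.

Initialize: n_items = 0
Initialize: arr = [19, 20, 16, 26, 6, 13, 20, 7]
Entering loop: for val in arr:

After execution: n_items = 17
17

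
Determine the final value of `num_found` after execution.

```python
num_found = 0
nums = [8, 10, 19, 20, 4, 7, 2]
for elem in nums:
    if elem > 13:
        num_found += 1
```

Let's trace through this code step by step.

Initialize: num_found = 0
Initialize: nums = [8, 10, 19, 20, 4, 7, 2]
Entering loop: for elem in nums:

After execution: num_found = 2
2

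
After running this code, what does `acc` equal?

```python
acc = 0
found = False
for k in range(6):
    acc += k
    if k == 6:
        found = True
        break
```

Let's trace through this code step by step.

Initialize: acc = 0
Initialize: found = False
Entering loop: for k in range(6):

After execution: acc = 15
15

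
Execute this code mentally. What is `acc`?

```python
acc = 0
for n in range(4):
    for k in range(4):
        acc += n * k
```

Let's trace through this code step by step.

Initialize: acc = 0
Entering loop: for n in range(4):

After execution: acc = 36
36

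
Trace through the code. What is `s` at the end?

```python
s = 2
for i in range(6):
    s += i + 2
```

Let's trace through this code step by step.

Initialize: s = 2
Entering loop: for i in range(6):

After execution: s = 29
29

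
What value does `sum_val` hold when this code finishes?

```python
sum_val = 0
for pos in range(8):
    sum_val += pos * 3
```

Let's trace through this code step by step.

Initialize: sum_val = 0
Entering loop: for pos in range(8):

After execution: sum_val = 84
84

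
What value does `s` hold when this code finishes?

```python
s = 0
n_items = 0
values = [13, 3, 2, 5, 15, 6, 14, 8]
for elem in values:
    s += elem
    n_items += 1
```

Let's trace through this code step by step.

Initialize: s = 0
Initialize: n_items = 0
Initialize: values = [13, 3, 2, 5, 15, 6, 14, 8]
Entering loop: for elem in values:

After execution: s = 66
66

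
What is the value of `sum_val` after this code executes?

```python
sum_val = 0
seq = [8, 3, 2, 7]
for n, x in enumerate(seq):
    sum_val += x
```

Let's trace through this code step by step.

Initialize: sum_val = 0
Initialize: seq = [8, 3, 2, 7]
Entering loop: for n, x in enumerate(seq):

After execution: sum_val = 20
20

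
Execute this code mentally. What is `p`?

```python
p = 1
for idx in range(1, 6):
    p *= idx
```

Let's trace through this code step by step.

Initialize: p = 1
Entering loop: for idx in range(1, 6):

After execution: p = 120
120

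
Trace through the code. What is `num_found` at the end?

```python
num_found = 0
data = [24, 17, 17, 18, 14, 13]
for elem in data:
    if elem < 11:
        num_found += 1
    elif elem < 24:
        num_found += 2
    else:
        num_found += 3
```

Let's trace through this code step by step.

Initialize: num_found = 0
Initialize: data = [24, 17, 17, 18, 14, 13]
Entering loop: for elem in data:

After execution: num_found = 13
13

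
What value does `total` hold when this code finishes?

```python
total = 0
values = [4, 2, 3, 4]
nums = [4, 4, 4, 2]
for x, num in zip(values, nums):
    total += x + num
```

Let's trace through this code step by step.

Initialize: total = 0
Initialize: values = [4, 2, 3, 4]
Initialize: nums = [4, 4, 4, 2]
Entering loop: for x, num in zip(values, nums):

After execution: total = 27
27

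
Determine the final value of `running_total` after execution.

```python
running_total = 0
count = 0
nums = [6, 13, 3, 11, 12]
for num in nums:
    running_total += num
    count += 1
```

Let's trace through this code step by step.

Initialize: running_total = 0
Initialize: count = 0
Initialize: nums = [6, 13, 3, 11, 12]
Entering loop: for num in nums:

After execution: running_total = 45
45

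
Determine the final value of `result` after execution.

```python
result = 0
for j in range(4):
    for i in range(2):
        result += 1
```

Let's trace through this code step by step.

Initialize: result = 0
Entering loop: for j in range(4):

After execution: result = 8
8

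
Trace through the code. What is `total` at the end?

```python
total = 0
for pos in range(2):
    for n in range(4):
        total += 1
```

Let's trace through this code step by step.

Initialize: total = 0
Entering loop: for pos in range(2):

After execution: total = 8
8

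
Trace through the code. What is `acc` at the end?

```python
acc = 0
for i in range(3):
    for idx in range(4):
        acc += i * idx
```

Let's trace through this code step by step.

Initialize: acc = 0
Entering loop: for i in range(3):

After execution: acc = 18
18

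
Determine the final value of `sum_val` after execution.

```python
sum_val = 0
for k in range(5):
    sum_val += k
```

Let's trace through this code step by step.

Initialize: sum_val = 0
Entering loop: for k in range(5):

After execution: sum_val = 10
10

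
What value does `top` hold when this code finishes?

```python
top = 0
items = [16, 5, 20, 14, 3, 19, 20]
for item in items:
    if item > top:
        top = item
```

Let's trace through this code step by step.

Initialize: top = 0
Initialize: items = [16, 5, 20, 14, 3, 19, 20]
Entering loop: for item in items:

After execution: top = 20
20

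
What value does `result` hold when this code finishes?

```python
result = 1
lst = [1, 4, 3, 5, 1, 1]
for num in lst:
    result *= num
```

Let's trace through this code step by step.

Initialize: result = 1
Initialize: lst = [1, 4, 3, 5, 1, 1]
Entering loop: for num in lst:

After execution: result = 60
60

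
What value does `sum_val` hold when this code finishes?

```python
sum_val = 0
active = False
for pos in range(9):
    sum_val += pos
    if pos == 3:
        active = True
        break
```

Let's trace through this code step by step.

Initialize: sum_val = 0
Initialize: active = False
Entering loop: for pos in range(9):

After execution: sum_val = 6
6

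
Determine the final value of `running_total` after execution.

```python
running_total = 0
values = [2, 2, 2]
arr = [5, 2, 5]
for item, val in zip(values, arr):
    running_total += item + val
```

Let's trace through this code step by step.

Initialize: running_total = 0
Initialize: values = [2, 2, 2]
Initialize: arr = [5, 2, 5]
Entering loop: for item, val in zip(values, arr):

After execution: running_total = 18
18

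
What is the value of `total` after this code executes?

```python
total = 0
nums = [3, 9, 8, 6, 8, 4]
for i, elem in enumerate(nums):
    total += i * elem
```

Let's trace through this code step by step.

Initialize: total = 0
Initialize: nums = [3, 9, 8, 6, 8, 4]
Entering loop: for i, elem in enumerate(nums):

After execution: total = 95
95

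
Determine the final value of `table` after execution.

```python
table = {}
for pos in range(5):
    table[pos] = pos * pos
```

Let's trace through this code step by step.

Initialize: table = {}
Entering loop: for pos in range(5):

After execution: table = {0: 0, 1: 1, 2: 4, 3: 9, 4: 16}
{0: 0, 1: 1, 2: 4, 3: 9, 4: 16}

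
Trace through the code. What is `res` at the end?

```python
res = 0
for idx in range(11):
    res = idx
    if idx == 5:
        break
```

Let's trace through this code step by step.

Initialize: res = 0
Entering loop: for idx in range(11):

After execution: res = 5
5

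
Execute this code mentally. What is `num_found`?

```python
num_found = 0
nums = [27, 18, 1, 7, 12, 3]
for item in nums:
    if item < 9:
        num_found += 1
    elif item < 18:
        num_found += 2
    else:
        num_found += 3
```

Let's trace through this code step by step.

Initialize: num_found = 0
Initialize: nums = [27, 18, 1, 7, 12, 3]
Entering loop: for item in nums:

After execution: num_found = 11
11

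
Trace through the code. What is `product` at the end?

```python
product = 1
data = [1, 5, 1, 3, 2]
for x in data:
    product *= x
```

Let's trace through this code step by step.

Initialize: product = 1
Initialize: data = [1, 5, 1, 3, 2]
Entering loop: for x in data:

After execution: product = 30
30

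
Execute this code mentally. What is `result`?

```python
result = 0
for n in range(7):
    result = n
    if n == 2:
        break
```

Let's trace through this code step by step.

Initialize: result = 0
Entering loop: for n in range(7):

After execution: result = 2
2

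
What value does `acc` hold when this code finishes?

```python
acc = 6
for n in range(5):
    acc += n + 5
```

Let's trace through this code step by step.

Initialize: acc = 6
Entering loop: for n in range(5):

After execution: acc = 41
41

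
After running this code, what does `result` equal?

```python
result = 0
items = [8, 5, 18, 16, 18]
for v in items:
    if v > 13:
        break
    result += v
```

Let's trace through this code step by step.

Initialize: result = 0
Initialize: items = [8, 5, 18, 16, 18]
Entering loop: for v in items:

After execution: result = 13
13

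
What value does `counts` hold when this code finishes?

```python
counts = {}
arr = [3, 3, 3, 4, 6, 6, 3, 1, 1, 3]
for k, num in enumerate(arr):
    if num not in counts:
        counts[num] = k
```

Let's trace through this code step by step.

Initialize: counts = {}
Initialize: arr = [3, 3, 3, 4, 6, 6, 3, 1, 1, 3]
Entering loop: for k, num in enumerate(arr):

After execution: counts = {3: 0, 4: 3, 6: 4, 1: 7}
{3: 0, 4: 3, 6: 4, 1: 7}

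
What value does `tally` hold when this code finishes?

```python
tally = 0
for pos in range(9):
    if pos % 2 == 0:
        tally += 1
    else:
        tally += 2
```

Let's trace through this code step by step.

Initialize: tally = 0
Entering loop: for pos in range(9):

After execution: tally = 13
13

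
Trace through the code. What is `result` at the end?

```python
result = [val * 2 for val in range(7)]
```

Let's trace through this code step by step.

Initialize: result = [val * 2 for val in range(7)]

After execution: result = [0, 2, 4, 6, 8, 10, 12]
[0, 2, 4, 6, 8, 10, 12]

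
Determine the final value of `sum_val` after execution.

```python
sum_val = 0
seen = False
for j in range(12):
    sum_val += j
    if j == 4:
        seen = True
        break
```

Let's trace through this code step by step.

Initialize: sum_val = 0
Initialize: seen = False
Entering loop: for j in range(12):

After execution: sum_val = 10
10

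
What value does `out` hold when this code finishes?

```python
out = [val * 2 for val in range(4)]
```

Let's trace through this code step by step.

Initialize: out = [val * 2 for val in range(4)]

After execution: out = [0, 2, 4, 6]
[0, 2, 4, 6]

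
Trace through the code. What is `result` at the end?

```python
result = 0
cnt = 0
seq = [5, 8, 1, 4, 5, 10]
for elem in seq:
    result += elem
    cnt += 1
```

Let's trace through this code step by step.

Initialize: result = 0
Initialize: cnt = 0
Initialize: seq = [5, 8, 1, 4, 5, 10]
Entering loop: for elem in seq:

After execution: result = 33
33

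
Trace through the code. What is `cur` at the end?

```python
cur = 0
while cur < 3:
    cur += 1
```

Let's trace through this code step by step.

Initialize: cur = 0
Entering loop: while cur < 3:

After execution: cur = 3
3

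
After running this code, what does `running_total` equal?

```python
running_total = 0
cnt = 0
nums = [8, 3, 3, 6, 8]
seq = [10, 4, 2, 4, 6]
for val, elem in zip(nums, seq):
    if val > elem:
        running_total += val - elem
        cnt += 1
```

Let's trace through this code step by step.

Initialize: running_total = 0
Initialize: cnt = 0
Initialize: nums = [8, 3, 3, 6, 8]
Initialize: seq = [10, 4, 2, 4, 6]
Entering loop: for val, elem in zip(nums, seq):

After execution: running_total = 5
5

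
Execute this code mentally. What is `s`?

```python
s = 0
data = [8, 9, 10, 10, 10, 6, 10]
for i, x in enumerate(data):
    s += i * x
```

Let's trace through this code step by step.

Initialize: s = 0
Initialize: data = [8, 9, 10, 10, 10, 6, 10]
Entering loop: for i, x in enumerate(data):

After execution: s = 189
189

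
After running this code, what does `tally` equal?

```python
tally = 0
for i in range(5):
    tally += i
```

Let's trace through this code step by step.

Initialize: tally = 0
Entering loop: for i in range(5):

After execution: tally = 10
10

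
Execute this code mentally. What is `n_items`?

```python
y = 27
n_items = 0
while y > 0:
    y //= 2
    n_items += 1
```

Let's trace through this code step by step.

Initialize: y = 27
Initialize: n_items = 0
Entering loop: while y > 0:

After execution: n_items = 5
5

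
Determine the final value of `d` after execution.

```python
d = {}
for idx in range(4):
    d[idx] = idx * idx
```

Let's trace through this code step by step.

Initialize: d = {}
Entering loop: for idx in range(4):

After execution: d = {0: 0, 1: 1, 2: 4, 3: 9}
{0: 0, 1: 1, 2: 4, 3: 9}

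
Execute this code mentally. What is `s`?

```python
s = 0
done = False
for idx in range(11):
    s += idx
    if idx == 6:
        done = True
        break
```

Let's trace through this code step by step.

Initialize: s = 0
Initialize: done = False
Entering loop: for idx in range(11):

After execution: s = 21
21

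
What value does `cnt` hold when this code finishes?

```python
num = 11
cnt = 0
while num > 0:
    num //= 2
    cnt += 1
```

Let's trace through this code step by step.

Initialize: num = 11
Initialize: cnt = 0
Entering loop: while num > 0:

After execution: cnt = 4
4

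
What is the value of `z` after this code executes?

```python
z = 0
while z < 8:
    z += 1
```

Let's trace through this code step by step.

Initialize: z = 0
Entering loop: while z < 8:

After execution: z = 8
8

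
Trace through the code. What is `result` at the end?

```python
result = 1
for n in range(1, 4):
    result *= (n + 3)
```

Let's trace through this code step by step.

Initialize: result = 1
Entering loop: for n in range(1, 4):

After execution: result = 120
120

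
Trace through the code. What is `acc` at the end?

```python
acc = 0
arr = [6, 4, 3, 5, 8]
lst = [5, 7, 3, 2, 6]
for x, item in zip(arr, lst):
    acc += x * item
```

Let's trace through this code step by step.

Initialize: acc = 0
Initialize: arr = [6, 4, 3, 5, 8]
Initialize: lst = [5, 7, 3, 2, 6]
Entering loop: for x, item in zip(arr, lst):

After execution: acc = 125
125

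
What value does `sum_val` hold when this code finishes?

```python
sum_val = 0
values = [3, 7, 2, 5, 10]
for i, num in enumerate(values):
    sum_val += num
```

Let's trace through this code step by step.

Initialize: sum_val = 0
Initialize: values = [3, 7, 2, 5, 10]
Entering loop: for i, num in enumerate(values):

After execution: sum_val = 27
27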